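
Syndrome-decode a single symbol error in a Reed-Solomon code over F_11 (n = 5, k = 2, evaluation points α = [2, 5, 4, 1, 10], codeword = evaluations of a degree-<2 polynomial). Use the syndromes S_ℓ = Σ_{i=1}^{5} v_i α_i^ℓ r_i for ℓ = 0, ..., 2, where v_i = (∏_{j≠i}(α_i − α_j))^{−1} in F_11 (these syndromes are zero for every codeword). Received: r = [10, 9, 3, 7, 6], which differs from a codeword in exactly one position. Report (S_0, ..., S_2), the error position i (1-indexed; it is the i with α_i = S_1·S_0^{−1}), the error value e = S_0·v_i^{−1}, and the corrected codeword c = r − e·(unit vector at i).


S = (9, 7, 3), error at position 1, error magnitude e = 8, c = [2, 9, 3, 7, 6].

Step 1: column multipliers v_i = (∏_{j≠i}(α_i − α_j))^{−1} mod 11.
  i = 1 (α = 2): (2−5)(2−4)(2−1)(2−10) = (−3)·(−2)·1·(−8) = −48 ≡ 7, so v_1 = 7^{−1} = 8 (mod 11).
  i = 2 (α = 5): (5−2)(5−4)(5−1)(5−10) = 3·1·4·(−5) = −60 ≡ 6, so v_2 = 6^{−1} = 2 (mod 11).
  i = 3 (α = 4): (4−2)(4−5)(4−1)(4−10) = 2·(−1)·3·(−6) = 36 ≡ 3, so v_3 = 3^{−1} = 4 (mod 11).
  i = 4 (α = 1): (1−2)(1−5)(1−4)(1−10) = (−1)·(−4)·(−3)·(−9) = 108 ≡ 9, so v_4 = 9^{−1} = 5 (mod 11).
  i = 5 (α = 10): (10−2)(10−5)(10−4)(10−1) = 8·5·6·9 = 2160 ≡ 4, so v_5 = 4^{−1} = 3 (mod 11).
  v = [8, 2, 4, 5, 3].
Step 2: syndromes of r = [10, 9, 3, 7, 6] (all sums mod 11).
  S_0 = Σ v_i r_i = 8·10 + 2·9 + 4·3 + 5·7 + 3·6 = 163 ≡ 9.
  S_1 = Σ v_i α_i r_i = 8·2·10 + 2·5·9 + 4·4·3 + 5·1·7 + 3·10·6 = 513 ≡ 7.
  α_i^2 mod 11 = [4, 3, 5, 1, 1].
  S_2 = Σ v_i α_i^2 r_i = 8·4·10 + 2·3·9 + 4·5·3 + 5·1·7 + 3·1·6 = 487 ≡ 3.
  S = (9, 7, 3) ≠ 0, so r is not a codeword (an error is present).
Step 3: locate the error. For a single error e at position i, S_ℓ = v_i·e·α_i^ℓ, so α_err = S_1/S_0.
  S_0^{−1} = 9^{−1} = 5 (mod 11), so α_err = 7·5 = 35 ≡ 2 = α_1. Error position i = 1.
  Consistency check: S_2/S_1 = 3·8 = 24 ≡ 2 = α_err ✓ (single-error assumption holds).
Step 4: error magnitude e = S_0/v_1 = S_0·∏_{j≠1}(α_1 − α_j) = 9·7 = 63 ≡ 8 (mod 11).
Step 5: correct position 1: c_1 = r_1 − e = 10 − 8 ≡ 2 (mod 11). Hence c = [2, 9, 3, 7, 6].
  Check: interpolating c through the α_i gives m(x) = 1 + 6·x (degree < 2) with m(α_i) = c_i for every i, so c is indeed a codeword.


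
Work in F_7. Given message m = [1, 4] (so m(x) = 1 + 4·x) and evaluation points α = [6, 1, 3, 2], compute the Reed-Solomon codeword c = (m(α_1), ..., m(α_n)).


c = [4, 5, 6, 2]

Message polynomial: m(x) = 1 + 4·x (mod 7).
For each evaluation point α_i, compute m(α_i) mod 7:
  α_1 = 6: Horner steps 4 → 4, so m(6) = 4.
  α_2 = 1: Horner steps 4 → 5, so m(1) = 5.
  α_3 = 3: Horner steps 4 → 6, so m(3) = 6.
  α_4 = 2: Horner steps 4 → 2, so m(2) = 2.
Codeword c = [4, 5, 6, 2] ∈ F_7^4.


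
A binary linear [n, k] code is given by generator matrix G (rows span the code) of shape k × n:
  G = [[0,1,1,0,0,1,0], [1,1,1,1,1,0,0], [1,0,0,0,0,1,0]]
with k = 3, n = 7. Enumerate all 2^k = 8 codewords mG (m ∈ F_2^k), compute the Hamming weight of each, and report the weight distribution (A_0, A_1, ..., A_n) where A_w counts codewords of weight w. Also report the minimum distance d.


Weight distribution: A_0 = 1, A_2 = 2, A_3 = 2, A_4 = 1, A_5 = 2. Minimum distance d = 2.

Enumerate all 2^3 = 8 messages m ∈ F_2^3.
For each, compute codeword c = mG in F_2^7, then tally its weight.
  m = 000 → c = 0000000, weight = 0.
  m = 100 → c = 0110010, weight = 3.
  m = 010 → c = 1111100, weight = 5.
  m = 110 → c = 1001110, weight = 4.
  m = 001 → c = 1000010, weight = 2.
  m = 101 → c = 1110000, weight = 3.
  m = 011 → c = 0111110, weight = 5.
  m = 111 → c = 0001100, weight = 2.
Tally weights:
  weight 0: 1 codewords.
  weight 2: 2 codewords.
  weight 3: 2 codewords.
  weight 4: 1 codewords.
  weight 5: 2 codewords.
Minimum distance d = smallest w > 0 with A_w > 0 = 2.
Sanity: Σ A_w = 8 = 2^3 = 8 ✓.


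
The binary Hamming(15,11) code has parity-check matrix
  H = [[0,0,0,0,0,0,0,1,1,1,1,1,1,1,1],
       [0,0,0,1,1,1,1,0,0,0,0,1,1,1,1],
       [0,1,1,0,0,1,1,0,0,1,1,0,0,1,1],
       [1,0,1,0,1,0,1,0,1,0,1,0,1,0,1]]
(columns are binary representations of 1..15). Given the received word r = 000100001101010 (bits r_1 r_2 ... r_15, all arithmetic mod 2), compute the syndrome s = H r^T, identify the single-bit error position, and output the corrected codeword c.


s = (0, 1, 0, 1)^T, error position = 5, corrected codeword c = 000110001101010

Compute s = H r^T mod 2 one row at a time:
  s_1 = 0 + 1 + 1 + 0 + 1 + 0 + 1 + 0 = 4 ≡ 0 (mod 2).
  s_2 = 1 + 0 + 0 + 0 + 1 + 0 + 1 + 0 = 3 ≡ 1 (mod 2).
  s_3 = 0 + 0 + 0 + 0 + 1 + 0 + 1 + 0 = 2 ≡ 0 (mod 2).
  s_4 = 0 + 0 + 0 + 0 + 1 + 0 + 0 + 0 = 1 ≡ 1 (mod 2).
s = (0, 1, 0, 1)^T — this equals column 5 of H (binary 0101), so error is at position 5.
Correct: flip bit 5 of r = 000100001101010 to get c = 000110001101010.


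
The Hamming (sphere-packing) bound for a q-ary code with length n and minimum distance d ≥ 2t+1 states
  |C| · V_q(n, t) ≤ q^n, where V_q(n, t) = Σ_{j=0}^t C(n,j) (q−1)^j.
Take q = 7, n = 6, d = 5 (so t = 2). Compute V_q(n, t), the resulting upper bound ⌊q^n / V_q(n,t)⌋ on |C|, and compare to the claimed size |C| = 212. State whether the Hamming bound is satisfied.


V_q(n, t) = 577, q^n = 117649, Hamming bound = 203, |C| = 212 > bound (violated).

Step 1: Compute V_q(n, t) = Σ_{j=0}^2 C(n, j) (q−1)^j.
  j = 0: C(6,0)·(6)^0 = 1·1 = 1.
  j = 1: C(6,1)·(6)^1 = 6·6 = 36.
  j = 2: C(6,2)·(6)^2 = 15·36 = 540.
  V_q(n, t) = 1 + 36 + 540 = 577.
Step 2: q^n = 7^6 = 117649.
Step 3: Hamming bound ⌊q^n / V_q(n,t)⌋ = ⌊117649/577⌋ = 203.
Step 4: Compare |C| = 212 to 203: violated.
The claimed |C| lies above the Hamming bound, so no 7-ary code of length 6 with d ≥ 5 can have 212 codewords.


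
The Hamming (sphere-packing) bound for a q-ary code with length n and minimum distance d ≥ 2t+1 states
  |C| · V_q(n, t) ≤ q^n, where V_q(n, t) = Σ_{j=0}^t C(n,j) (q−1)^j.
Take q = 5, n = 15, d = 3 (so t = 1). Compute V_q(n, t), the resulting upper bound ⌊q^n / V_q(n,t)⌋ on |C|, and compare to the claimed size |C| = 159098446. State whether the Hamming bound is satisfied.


V_q(n, t) = 61, q^n = 30517578125, Hamming bound = 500288165, |C| = 159098446 ≤ bound (satisfied).

Step 1: Compute V_q(n, t) = Σ_{j=0}^1 C(n, j) (q−1)^j.
  j = 0: C(15,0)·(4)^0 = 1·1 = 1.
  j = 1: C(15,1)·(4)^1 = 15·4 = 60.
  V_q(n, t) = 1 + 60 = 61.
Step 2: q^n = 5^15 = 30517578125.
Step 3: Hamming bound ⌊q^n / V_q(n,t)⌋ = ⌊30517578125/61⌋ = 500288165.
Step 4: Compare |C| = 159098446 to 500288165: satisfied.
The claimed |C| lies below the Hamming bound.


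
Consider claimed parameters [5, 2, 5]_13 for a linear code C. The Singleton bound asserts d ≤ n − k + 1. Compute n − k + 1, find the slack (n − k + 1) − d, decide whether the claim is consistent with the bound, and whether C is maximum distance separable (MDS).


Singleton RHS = n − k + 1 = 4, slack = -1, bound violated (no such code; not MDS).

Singleton bound: d ≤ n − k + 1.
Here n = 5, k = 2, so n − k + 1 = 4.
Given d = 5, check d ≤ 4: NO.
Slack = (n − k + 1) − d = -1.
The slack is negative: d = 5 exceeds n − k + 1 = 4 by 1, so the Singleton bound is violated and no linear [5, 2, 5]_13 code can exist. In particular it is not MDS (MDS requires d = n − k + 1 exactly).
Description: the claimed parameters are [5, 2, 5]_13; such a code would be impossible (violates the Singleton bound).


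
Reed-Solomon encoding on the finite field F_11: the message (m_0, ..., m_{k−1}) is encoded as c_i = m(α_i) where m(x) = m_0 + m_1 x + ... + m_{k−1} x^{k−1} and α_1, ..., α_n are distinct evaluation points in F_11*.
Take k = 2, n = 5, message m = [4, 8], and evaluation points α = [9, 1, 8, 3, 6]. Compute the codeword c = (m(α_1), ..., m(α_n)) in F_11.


c = [10, 1, 2, 6, 8]

Message polynomial: m(x) = 4 + 8·x (mod 11).
For each evaluation point α_i, compute m(α_i) mod 11:
  α_1 = 9: Horner steps 8 → 10, so m(9) = 10.
  α_2 = 1: Horner steps 8 → 1, so m(1) = 1.
  α_3 = 8: Horner steps 8 → 2, so m(8) = 2.
  α_4 = 3: Horner steps 8 → 6, so m(3) = 6.
  α_5 = 6: Horner steps 8 → 8, so m(6) = 8.
Codeword c = [10, 1, 2, 6, 8] ∈ F_11^5.


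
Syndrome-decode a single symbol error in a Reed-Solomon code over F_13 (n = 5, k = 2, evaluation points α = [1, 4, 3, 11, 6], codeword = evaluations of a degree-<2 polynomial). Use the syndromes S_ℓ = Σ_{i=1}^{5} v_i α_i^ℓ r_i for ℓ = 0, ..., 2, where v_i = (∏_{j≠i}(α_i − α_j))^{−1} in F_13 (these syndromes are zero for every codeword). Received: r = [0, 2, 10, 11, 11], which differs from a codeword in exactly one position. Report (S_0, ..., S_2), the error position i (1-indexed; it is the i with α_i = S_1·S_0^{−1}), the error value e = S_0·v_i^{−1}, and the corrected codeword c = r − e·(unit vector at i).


S = (2, 12, 7), error at position 5, error magnitude e = 12, c = [0, 2, 10, 11, 12].

Step 1: column multipliers v_i = (∏_{j≠i}(α_i − α_j))^{−1} mod 13.
  i = 1 (α = 1): (1−4)(1−3)(1−11)(1−6) = (−3)·(−2)·(−10)·(−5) = 300 ≡ 1, so v_1 = 1^{−1} = 1 (mod 13).
  i = 2 (α = 4): (4−1)(4−3)(4−11)(4−6) = 3·1·(−7)·(−2) = 42 ≡ 3, so v_2 = 3^{−1} = 9 (mod 13).
  i = 3 (α = 3): (3−1)(3−4)(3−11)(3−6) = 2·(−1)·(−8)·(−3) = −48 ≡ 4, so v_3 = 4^{−1} = 10 (mod 13).
  i = 4 (α = 11): (11−1)(11−4)(11−3)(11−6) = 10·7·8·5 = 2800 ≡ 5, so v_4 = 5^{−1} = 8 (mod 13).
  i = 5 (α = 6): (6−1)(6−4)(6−3)(6−11) = 5·2·3·(−5) = −150 ≡ 6, so v_5 = 6^{−1} = 11 (mod 13).
  v = [1, 9, 10, 8, 11].
Step 2: syndromes of r = [0, 2, 10, 11, 11] (all sums mod 13).
  S_0 = Σ v_i r_i = 1·0 + 9·2 + 10·10 + 8·11 + 11·11 = 327 ≡ 2.
  S_1 = Σ v_i α_i r_i = 1·1·0 + 9·4·2 + 10·3·10 + 8·11·11 + 11·6·11 = 2066 ≡ 12.
  α_i^2 mod 13 = [1, 3, 9, 4, 10].
  S_2 = Σ v_i α_i^2 r_i = 1·1·0 + 9·3·2 + 10·9·10 + 8·4·11 + 11·10·11 = 2516 ≡ 7.
  S = (2, 12, 7) ≠ 0, so r is not a codeword (an error is present).
Step 3: locate the error. For a single error e at position i, S_ℓ = v_i·e·α_i^ℓ, so α_err = S_1/S_0.
  S_0^{−1} = 2^{−1} = 7 (mod 13), so α_err = 12·7 = 84 ≡ 6 = α_5. Error position i = 5.
  Consistency check: S_2/S_1 = 7·12 = 84 ≡ 6 = α_err ✓ (single-error assumption holds).
Step 4: error magnitude e = S_0/v_5 = S_0·∏_{j≠5}(α_5 − α_j) = 2·6 = 12 ≡ 12 (mod 13).
Step 5: correct position 5: c_5 = r_5 − e = 11 − 12 ≡ 12 (mod 13). Hence c = [0, 2, 10, 11, 12].
  Check: interpolating c through the α_i gives m(x) = 8 + 5·x (degree < 2) with m(α_i) = c_i for every i, so c is indeed a codeword.


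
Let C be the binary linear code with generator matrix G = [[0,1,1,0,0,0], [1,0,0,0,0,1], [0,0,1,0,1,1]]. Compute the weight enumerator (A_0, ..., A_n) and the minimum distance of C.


Weight distribution: A_0 = 1, A_2 = 2, A_3 = 4, A_4 = 1. Minimum distance d = 2.

Enumerate all 2^3 = 8 messages m ∈ F_2^3.
For each, compute codeword c = mG in F_2^6, then tally its weight.
  m = 000 → c = 000000, weight = 0.
  m = 100 → c = 011000, weight = 2.
  m = 010 → c = 100001, weight = 2.
  m = 110 → c = 111001, weight = 4.
  m = 001 → c = 001011, weight = 3.
  m = 101 → c = 010011, weight = 3.
  m = 011 → c = 101010, weight = 3.
  m = 111 → c = 110010, weight = 3.
Tally weights:
  weight 0: 1 codewords.
  weight 2: 2 codewords.
  weight 3: 4 codewords.
  weight 4: 1 codewords.
Minimum distance d = smallest w > 0 with A_w > 0 = 2.
Sanity: Σ A_w = 8 = 2^3 = 8 ✓.


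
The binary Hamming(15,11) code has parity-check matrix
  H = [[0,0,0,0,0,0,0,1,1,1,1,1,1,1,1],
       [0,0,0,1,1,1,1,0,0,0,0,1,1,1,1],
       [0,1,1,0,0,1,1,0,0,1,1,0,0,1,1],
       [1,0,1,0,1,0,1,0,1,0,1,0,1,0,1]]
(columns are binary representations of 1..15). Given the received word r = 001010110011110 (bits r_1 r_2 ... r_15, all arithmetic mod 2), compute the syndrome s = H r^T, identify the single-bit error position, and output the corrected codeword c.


s = (1, 1, 0, 1)^T, error position = 13, corrected codeword c = 001010110011010

Compute s = H r^T mod 2 one row at a time:
  s_1 = 1 + 0 + 0 + 1 + 1 + 1 + 1 + 0 = 5 ≡ 1 (mod 2).
  s_2 = 0 + 1 + 0 + 1 + 1 + 1 + 1 + 0 = 5 ≡ 1 (mod 2).
  s_3 = 0 + 1 + 0 + 1 + 0 + 1 + 1 + 0 = 4 ≡ 0 (mod 2).
  s_4 = 0 + 1 + 1 + 1 + 0 + 1 + 1 + 0 = 5 ≡ 1 (mod 2).
s = (1, 1, 0, 1)^T — this equals column 13 of H (binary 1101), so error is at position 13.
Correct: flip bit 13 of r = 001010110011110 to get c = 001010110011010.


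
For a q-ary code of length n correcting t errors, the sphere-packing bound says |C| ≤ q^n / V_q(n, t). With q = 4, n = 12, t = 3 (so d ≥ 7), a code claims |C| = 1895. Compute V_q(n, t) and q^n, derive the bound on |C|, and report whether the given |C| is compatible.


V_q(n, t) = 6571, q^n = 16777216, Hamming bound = 2553, |C| = 1895 ≤ bound (satisfied).

Step 1: Compute V_q(n, t) = Σ_{j=0}^3 C(n, j) (q−1)^j.
  j = 0: C(12,0)·(3)^0 = 1·1 = 1.
  j = 1: C(12,1)·(3)^1 = 12·3 = 36.
  j = 2: C(12,2)·(3)^2 = 66·9 = 594.
  j = 3: C(12,3)·(3)^3 = 220·27 = 5940.
  V_q(n, t) = 1 + 36 + 594 + 5940 = 6571.
Step 2: q^n = 4^12 = 16777216.
Step 3: Hamming bound ⌊q^n / V_q(n,t)⌋ = ⌊16777216/6571⌋ = 2553.
Step 4: Compare |C| = 1895 to 2553: satisfied.
The claimed |C| lies below the Hamming bound.


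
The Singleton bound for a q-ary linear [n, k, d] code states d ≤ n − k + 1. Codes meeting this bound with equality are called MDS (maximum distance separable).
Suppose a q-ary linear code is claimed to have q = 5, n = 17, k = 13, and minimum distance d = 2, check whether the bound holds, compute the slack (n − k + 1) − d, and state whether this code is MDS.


Singleton RHS = n − k + 1 = 5, slack = 3, bound satisfied, not MDS.

Singleton bound: d ≤ n − k + 1.
Here n = 17, k = 13, so n − k + 1 = 5.
Given d = 2, check d ≤ 5: YES.
Slack = (n − k + 1) − d = 3.
The code is NOT MDS (slack = 3 > 0).
Description: the claimed parameters are [17, 13, 2]_5; such a code would be non-MDS.


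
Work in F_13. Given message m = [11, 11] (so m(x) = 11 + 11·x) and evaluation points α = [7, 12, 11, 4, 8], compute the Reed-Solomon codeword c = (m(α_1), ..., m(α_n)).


c = [10, 0, 2, 3, 8]

Message polynomial: m(x) = 11 + 11·x (mod 13).
For each evaluation point α_i, compute m(α_i) mod 13:
  α_1 = 7: Horner steps 11 → 10, so m(7) = 10.
  α_2 = 12: Horner steps 11 → 0, so m(12) = 0.
  α_3 = 11: Horner steps 11 → 2, so m(11) = 2.
  α_4 = 4: Horner steps 11 → 3, so m(4) = 3.
  α_5 = 8: Horner steps 11 → 8, so m(8) = 8.
Codeword c = [10, 0, 2, 3, 8] ∈ F_13^5.


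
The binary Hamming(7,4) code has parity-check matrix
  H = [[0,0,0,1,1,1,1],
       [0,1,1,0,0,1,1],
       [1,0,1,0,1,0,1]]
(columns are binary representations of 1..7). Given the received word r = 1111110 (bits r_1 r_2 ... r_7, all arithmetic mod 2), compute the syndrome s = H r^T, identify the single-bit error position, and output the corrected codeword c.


s = (1, 1, 1)^T, error position = 7, corrected codeword c = 1111111

Compute s = H r^T mod 2 one row at a time:
  s_1 = 1 + 1 + 1 + 0 = 3 ≡ 1 (mod 2).
  s_2 = 1 + 1 + 1 + 0 = 3 ≡ 1 (mod 2).
  s_3 = 1 + 1 + 1 + 0 = 3 ≡ 1 (mod 2).
s = (1, 1, 1)^T — this equals column 7 of H (binary 111), so error is at position 7.
Correct: flip bit 7 of r = 1111110 to get c = 1111111.


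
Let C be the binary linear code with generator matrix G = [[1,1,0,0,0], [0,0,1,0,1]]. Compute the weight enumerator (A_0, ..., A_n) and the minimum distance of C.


Weight distribution: A_0 = 1, A_2 = 2, A_4 = 1. Minimum distance d = 2.

Enumerate all 2^2 = 4 messages m ∈ F_2^2.
For each, compute codeword c = mG in F_2^5, then tally its weight.
  m = 00 → c = 00000, weight = 0.
  m = 10 → c = 11000, weight = 2.
  m = 01 → c = 00101, weight = 2.
  m = 11 → c = 11101, weight = 4.
Tally weights:
  weight 0: 1 codewords.
  weight 2: 2 codewords.
  weight 4: 1 codewords.
Minimum distance d = smallest w > 0 with A_w > 0 = 2.
Sanity: Σ A_w = 4 = 2^2 = 4 ✓.


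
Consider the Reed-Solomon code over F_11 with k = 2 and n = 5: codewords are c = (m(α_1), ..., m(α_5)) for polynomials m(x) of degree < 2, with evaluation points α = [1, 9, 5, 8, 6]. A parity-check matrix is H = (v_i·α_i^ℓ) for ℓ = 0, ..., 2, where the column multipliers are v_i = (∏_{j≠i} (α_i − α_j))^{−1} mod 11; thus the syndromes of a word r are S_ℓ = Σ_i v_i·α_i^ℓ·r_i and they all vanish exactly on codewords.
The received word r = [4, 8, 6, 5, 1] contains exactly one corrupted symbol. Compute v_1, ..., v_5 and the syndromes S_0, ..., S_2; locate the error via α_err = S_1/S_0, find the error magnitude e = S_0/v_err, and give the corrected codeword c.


S = (7, 1, 8), error at position 4, error magnitude e = 3, c = [4, 8, 6, 2, 1].

Step 1: column multipliers v_i = (∏_{j≠i}(α_i − α_j))^{−1} mod 11.
  i = 1 (α = 1): (1−9)(1−5)(1−8)(1−6) = (−8)·(−4)·(−7)·(−5) = 1120 ≡ 9, so v_1 = 9^{−1} = 5 (mod 11).
  i = 2 (α = 9): (9−1)(9−5)(9−8)(9−6) = 8·4·1·3 = 96 ≡ 8, so v_2 = 8^{−1} = 7 (mod 11).
  i = 3 (α = 5): (5−1)(5−9)(5−8)(5−6) = 4·(−4)·(−3)·(−1) = −48 ≡ 7, so v_3 = 7^{−1} = 8 (mod 11).
  i = 4 (α = 8): (8−1)(8−9)(8−5)(8−6) = 7·(−1)·3·2 = −42 ≡ 2, so v_4 = 2^{−1} = 6 (mod 11).
  i = 5 (α = 6): (6−1)(6−9)(6−5)(6−8) = 5·(−3)·1·(−2) = 30 ≡ 8, so v_5 = 8^{−1} = 7 (mod 11).
  v = [5, 7, 8, 6, 7].
Step 2: syndromes of r = [4, 8, 6, 5, 1] (all sums mod 11).
  S_0 = Σ v_i r_i = 5·4 + 7·8 + 8·6 + 6·5 + 7·1 = 161 ≡ 7.
  S_1 = Σ v_i α_i r_i = 5·1·4 + 7·9·8 + 8·5·6 + 6·8·5 + 7·6·1 = 1046 ≡ 1.
  α_i^2 mod 11 = [1, 4, 3, 9, 3].
  S_2 = Σ v_i α_i^2 r_i = 5·1·4 + 7·4·8 + 8·3·6 + 6·9·5 + 7·3·1 = 679 ≡ 8.
  S = (7, 1, 8) ≠ 0, so r is not a codeword (an error is present).
Step 3: locate the error. For a single error e at position i, S_ℓ = v_i·e·α_i^ℓ, so α_err = S_1/S_0.
  S_0^{−1} = 7^{−1} = 8 (mod 11), so α_err = 1·8 = 8 ≡ 8 = α_4. Error position i = 4.
  Consistency check: S_2/S_1 = 8·1 = 8 ≡ 8 = α_err ✓ (single-error assumption holds).
Step 4: error magnitude e = S_0/v_4 = S_0·∏_{j≠4}(α_4 − α_j) = 7·2 = 14 ≡ 3 (mod 11).
Step 5: correct position 4: c_4 = r_4 − e = 5 − 3 ≡ 2 (mod 11). Hence c = [4, 8, 6, 2, 1].
  Check: interpolating c through the α_i gives m(x) = 9 + 6·x (degree < 2) with m(α_i) = c_i for every i, so c is indeed a codeword.


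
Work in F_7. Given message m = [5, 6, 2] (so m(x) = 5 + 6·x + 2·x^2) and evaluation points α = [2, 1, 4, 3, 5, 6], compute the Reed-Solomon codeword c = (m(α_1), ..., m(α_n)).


c = [4, 6, 5, 6, 1, 1]

Message polynomial: m(x) = 5 + 6·x + 2·x^2 (mod 7).
For each evaluation point α_i, compute m(α_i) mod 7:
  α_1 = 2: Horner steps 2 → 3 → 4, so m(2) = 4.
  α_2 = 1: Horner steps 2 → 1 → 6, so m(1) = 6.
  α_3 = 4: Horner steps 2 → 0 → 5, so m(4) = 5.
  α_4 = 3: Horner steps 2 → 5 → 6, so m(3) = 6.
  α_5 = 5: Horner steps 2 → 2 → 1, so m(5) = 1.
  α_6 = 6: Horner steps 2 → 4 → 1, so m(6) = 1.
Codeword c = [4, 6, 5, 6, 1, 1] ∈ F_7^6.


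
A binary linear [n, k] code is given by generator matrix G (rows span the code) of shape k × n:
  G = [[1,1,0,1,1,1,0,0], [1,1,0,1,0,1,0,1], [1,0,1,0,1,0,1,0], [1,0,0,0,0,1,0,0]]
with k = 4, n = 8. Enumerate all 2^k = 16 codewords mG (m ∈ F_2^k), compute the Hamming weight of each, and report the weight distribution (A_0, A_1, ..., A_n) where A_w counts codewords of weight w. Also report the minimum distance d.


Weight distribution: A_0 = 1, A_2 = 2, A_3 = 2, A_4 = 5, A_5 = 4, A_7 = 2. Minimum distance d = 2.

Enumerate all 2^4 = 16 messages m ∈ F_2^4.
For each, compute codeword c = mG in F_2^8, then tally its weight.
  m = 0000 → c = 00000000, weight = 0.
  m = 1000 → c = 11011100, weight = 5.
  m = 0100 → c = 11010101, weight = 5.
  m = 1100 → c = 00001001, weight = 2.
  m = 0010 → c = 10101010, weight = 4.
  m = 1010 → c = 01110110, weight = 5.
  m = 0110 → c = 01111111, weight = 7.
  m = 1110 → c = 10100011, weight = 4.
  m = 0001 → c = 10000100, weight = 2.
  m = 1001 → c = 01011000, weight = 3.
  m = 0101 → c = 01010001, weight = 3.
  m = 1101 → c = 10001101, weight = 4.
  m = 0011 → c = 00101110, weight = 4.
  m = 1011 → c = 11110010, weight = 5.
  m = 0111 → c = 11111011, weight = 7.
  m = 1111 → c = 00100111, weight = 4.
Tally weights:
  weight 0: 1 codewords.
  weight 2: 2 codewords.
  weight 3: 2 codewords.
  weight 4: 5 codewords.
  weight 5: 4 codewords.
  weight 7: 2 codewords.
Minimum distance d = smallest w > 0 with A_w > 0 = 2.
Sanity: Σ A_w = 16 = 2^4 = 16 ✓.


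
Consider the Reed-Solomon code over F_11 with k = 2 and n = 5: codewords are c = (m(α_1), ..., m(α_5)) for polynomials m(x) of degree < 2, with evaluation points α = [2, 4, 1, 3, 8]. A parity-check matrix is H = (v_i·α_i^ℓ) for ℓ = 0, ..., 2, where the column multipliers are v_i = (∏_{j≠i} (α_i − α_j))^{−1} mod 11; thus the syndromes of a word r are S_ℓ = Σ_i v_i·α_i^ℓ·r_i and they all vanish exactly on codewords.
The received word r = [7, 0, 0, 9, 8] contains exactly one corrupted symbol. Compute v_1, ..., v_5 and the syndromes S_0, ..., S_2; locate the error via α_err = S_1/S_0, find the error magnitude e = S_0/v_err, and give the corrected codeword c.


S = (8, 8, 8), error at position 3, error magnitude e = 6, c = [7, 0, 5, 9, 8].

Step 1: column multipliers v_i = (∏_{j≠i}(α_i − α_j))^{−1} mod 11.
  i = 1 (α = 2): (2−4)(2−1)(2−3)(2−8) = (−2)·1·(−1)·(−6) = −12 ≡ 10, so v_1 = 10^{−1} = 10 (mod 11).
  i = 2 (α = 4): (4−2)(4−1)(4−3)(4−8) = 2·3·1·(−4) = −24 ≡ 9, so v_2 = 9^{−1} = 5 (mod 11).
  i = 3 (α = 1): (1−2)(1−4)(1−3)(1−8) = (−1)·(−3)·(−2)·(−7) = 42 ≡ 9, so v_3 = 9^{−1} = 5 (mod 11).
  i = 4 (α = 3): (3−2)(3−4)(3−1)(3−8) = 1·(−1)·2·(−5) = 10 ≡ 10, so v_4 = 10^{−1} = 10 (mod 11).
  i = 5 (α = 8): (8−2)(8−4)(8−1)(8−3) = 6·4·7·5 = 840 ≡ 4, so v_5 = 4^{−1} = 3 (mod 11).
  v = [10, 5, 5, 10, 3].
Step 2: syndromes of r = [7, 0, 0, 9, 8] (all sums mod 11).
  S_0 = Σ v_i r_i = 10·7 + 5·0 + 5·0 + 10·9 + 3·8 = 184 ≡ 8.
  S_1 = Σ v_i α_i r_i = 10·2·7 + 5·4·0 + 5·1·0 + 10·3·9 + 3·8·8 = 602 ≡ 8.
  α_i^2 mod 11 = [4, 5, 1, 9, 9].
  S_2 = Σ v_i α_i^2 r_i = 10·4·7 + 5·5·0 + 5·1·0 + 10·9·9 + 3·9·8 = 1306 ≡ 8.
  S = (8, 8, 8) ≠ 0, so r is not a codeword (an error is present).
Step 3: locate the error. For a single error e at position i, S_ℓ = v_i·e·α_i^ℓ, so α_err = S_1/S_0.
  S_0^{−1} = 8^{−1} = 7 (mod 11), so α_err = 8·7 = 56 ≡ 1 = α_3. Error position i = 3.
  Consistency check: S_2/S_1 = 8·7 = 56 ≡ 1 = α_err ✓ (single-error assumption holds).
Step 4: error magnitude e = S_0/v_3 = S_0·∏_{j≠3}(α_3 − α_j) = 8·9 = 72 ≡ 6 (mod 11).
Step 5: correct position 3: c_3 = r_3 − e = 0 − 6 ≡ 5 (mod 11). Hence c = [7, 0, 5, 9, 8].
  Check: interpolating c through the α_i gives m(x) = 3 + 2·x (degree < 2) with m(α_i) = c_i for every i, so c is indeed a codeword.


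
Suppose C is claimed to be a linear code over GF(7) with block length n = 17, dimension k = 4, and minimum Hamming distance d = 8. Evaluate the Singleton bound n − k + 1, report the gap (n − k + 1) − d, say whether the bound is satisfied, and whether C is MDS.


Singleton RHS = n − k + 1 = 14, slack = 6, bound satisfied, not MDS.

Singleton bound: d ≤ n − k + 1.
Here n = 17, k = 4, so n − k + 1 = 14.
Given d = 8, check d ≤ 14: YES.
Slack = (n − k + 1) − d = 6.
The code is NOT MDS (slack = 6 > 0).
Description: the claimed parameters are [17, 4, 8]_7; such a code would be non-MDS.


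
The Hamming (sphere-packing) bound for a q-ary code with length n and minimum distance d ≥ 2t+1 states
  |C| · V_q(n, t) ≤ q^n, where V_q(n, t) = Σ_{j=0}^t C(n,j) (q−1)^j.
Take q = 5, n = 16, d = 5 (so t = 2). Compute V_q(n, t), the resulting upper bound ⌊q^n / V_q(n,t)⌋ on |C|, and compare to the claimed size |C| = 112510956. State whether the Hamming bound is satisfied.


V_q(n, t) = 1985, q^n = 152587890625, Hamming bound = 76870473, |C| = 112510956 > bound (violated).

Step 1: Compute V_q(n, t) = Σ_{j=0}^2 C(n, j) (q−1)^j.
  j = 0: C(16,0)·(4)^0 = 1·1 = 1.
  j = 1: C(16,1)·(4)^1 = 16·4 = 64.
  j = 2: C(16,2)·(4)^2 = 120·16 = 1920.
  V_q(n, t) = 1 + 64 + 1920 = 1985.
Step 2: q^n = 5^16 = 152587890625.
Step 3: Hamming bound ⌊q^n / V_q(n,t)⌋ = ⌊152587890625/1985⌋ = 76870473.
Step 4: Compare |C| = 112510956 to 76870473: violated.
The claimed |C| lies above the Hamming bound, so no 5-ary code of length 16 with d ≥ 5 can have 112510956 codewords.


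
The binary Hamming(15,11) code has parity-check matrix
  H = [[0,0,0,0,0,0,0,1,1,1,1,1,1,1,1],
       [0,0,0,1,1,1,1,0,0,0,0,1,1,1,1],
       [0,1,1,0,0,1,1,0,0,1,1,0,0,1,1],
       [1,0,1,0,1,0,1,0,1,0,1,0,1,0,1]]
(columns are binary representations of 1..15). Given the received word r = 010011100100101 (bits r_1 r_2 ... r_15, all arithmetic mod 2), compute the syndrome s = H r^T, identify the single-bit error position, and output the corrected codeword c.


s = (1, 1, 1, 0)^T, error position = 14, corrected codeword c = 010011100100111

Compute s = H r^T mod 2 one row at a time:
  s_1 = 0 + 0 + 1 + 0 + 0 + 1 + 0 + 1 = 3 ≡ 1 (mod 2).
  s_2 = 0 + 1 + 1 + 1 + 0 + 1 + 0 + 1 = 5 ≡ 1 (mod 2).
  s_3 = 1 + 0 + 1 + 1 + 1 + 0 + 0 + 1 = 5 ≡ 1 (mod 2).
  s_4 = 0 + 0 + 1 + 1 + 0 + 0 + 1 + 1 = 4 ≡ 0 (mod 2).
s = (1, 1, 1, 0)^T — this equals column 14 of H (binary 1110), so error is at position 14.
Correct: flip bit 14 of r = 010011100100101 to get c = 010011100100111.


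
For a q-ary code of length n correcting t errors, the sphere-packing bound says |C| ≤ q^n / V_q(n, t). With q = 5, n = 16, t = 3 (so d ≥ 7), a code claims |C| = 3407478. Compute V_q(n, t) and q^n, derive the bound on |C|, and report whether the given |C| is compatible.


V_q(n, t) = 37825, q^n = 152587890625, Hamming bound = 4034048, |C| = 3407478 ≤ bound (satisfied).

Step 1: Compute V_q(n, t) = Σ_{j=0}^3 C(n, j) (q−1)^j.
  j = 0: C(16,0)·(4)^0 = 1·1 = 1.
  j = 1: C(16,1)·(4)^1 = 16·4 = 64.
  j = 2: C(16,2)·(4)^2 = 120·16 = 1920.
  j = 3: C(16,3)·(4)^3 = 560·64 = 35840.
  V_q(n, t) = 1 + 64 + 1920 + 35840 = 37825.
Step 2: q^n = 5^16 = 152587890625.
Step 3: Hamming bound ⌊q^n / V_q(n,t)⌋ = ⌊152587890625/37825⌋ = 4034048.
Step 4: Compare |C| = 3407478 to 4034048: satisfied.
The claimed |C| lies below the Hamming bound.


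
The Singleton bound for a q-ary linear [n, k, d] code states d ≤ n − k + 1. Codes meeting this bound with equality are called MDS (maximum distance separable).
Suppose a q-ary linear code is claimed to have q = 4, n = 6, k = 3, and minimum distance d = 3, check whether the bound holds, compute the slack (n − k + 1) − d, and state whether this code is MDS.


Singleton RHS = n − k + 1 = 4, slack = 1, bound satisfied, not MDS.

Singleton bound: d ≤ n − k + 1.
Here n = 6, k = 3, so n − k + 1 = 4.
Given d = 3, check d ≤ 4: YES.
Slack = (n − k + 1) − d = 1.
The code is NOT MDS (slack = 1 > 0).
Description: the claimed parameters are [6, 3, 3]_4; such a code would be non-MDS.


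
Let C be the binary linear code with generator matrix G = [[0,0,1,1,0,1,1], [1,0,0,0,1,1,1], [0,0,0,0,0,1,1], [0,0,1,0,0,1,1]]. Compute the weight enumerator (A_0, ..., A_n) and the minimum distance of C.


Weight distribution: A_0 = 1, A_1 = 2, A_2 = 3, A_3 = 4, A_4 = 3, A_5 = 2, A_6 = 1. Minimum distance d = 1.

Enumerate all 2^4 = 16 messages m ∈ F_2^4.
For each, compute codeword c = mG in F_2^7, then tally its weight.
  m = 0000 → c = 0000000, weight = 0.
  m = 1000 → c = 0011011, weight = 4.
  m = 0100 → c = 1000111, weight = 4.
  m = 1100 → c = 1011100, weight = 4.
  m = 0010 → c = 0000011, weight = 2.
  m = 1010 → c = 0011000, weight = 2.
  m = 0110 → c = 1000100, weight = 2.
  m = 1110 → c = 1011111, weight = 6.
  m = 0001 → c = 0010011, weight = 3.
  m = 1001 → c = 0001000, weight = 1.
  m = 0101 → c = 1010100, weight = 3.
  m = 1101 → c = 1001111, weight = 5.
  m = 0011 → c = 0010000, weight = 1.
  m = 1011 → c = 0001011, weight = 3.
  m = 0111 → c = 1010111, weight = 5.
  m = 1111 → c = 1001100, weight = 3.
Tally weights:
  weight 0: 1 codewords.
  weight 1: 2 codewords.
  weight 2: 3 codewords.
  weight 3: 4 codewords.
  weight 4: 3 codewords.
  weight 5: 2 codewords.
  weight 6: 1 codewords.
Minimum distance d = smallest w > 0 with A_w > 0 = 1.
Sanity: Σ A_w = 16 = 2^4 = 16 ✓.


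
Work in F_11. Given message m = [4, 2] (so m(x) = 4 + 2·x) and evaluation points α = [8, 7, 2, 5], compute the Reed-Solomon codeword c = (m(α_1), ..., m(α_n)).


c = [9, 7, 8, 3]

Message polynomial: m(x) = 4 + 2·x (mod 11).
For each evaluation point α_i, compute m(α_i) mod 11:
  α_1 = 8: Horner steps 2 → 9, so m(8) = 9.
  α_2 = 7: Horner steps 2 → 7, so m(7) = 7.
  α_3 = 2: Horner steps 2 → 8, so m(2) = 8.
  α_4 = 5: Horner steps 2 → 3, so m(5) = 3.
Codeword c = [9, 7, 8, 3] ∈ F_11^4.


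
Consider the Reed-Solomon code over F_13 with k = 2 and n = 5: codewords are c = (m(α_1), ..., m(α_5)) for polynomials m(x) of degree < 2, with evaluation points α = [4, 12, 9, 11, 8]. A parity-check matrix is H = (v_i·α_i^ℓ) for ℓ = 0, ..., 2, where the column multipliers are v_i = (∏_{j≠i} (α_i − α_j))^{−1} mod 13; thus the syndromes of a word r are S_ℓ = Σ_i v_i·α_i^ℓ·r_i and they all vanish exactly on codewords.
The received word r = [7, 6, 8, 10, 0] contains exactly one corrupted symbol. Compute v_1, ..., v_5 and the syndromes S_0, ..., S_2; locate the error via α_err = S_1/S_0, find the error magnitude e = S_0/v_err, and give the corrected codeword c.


S = (9, 8, 10), error at position 4, error magnitude e = 12, c = [7, 6, 8, 11, 0].

Step 1: column multipliers v_i = (∏_{j≠i}(α_i − α_j))^{−1} mod 13.
  i = 1 (α = 4): (4−12)(4−9)(4−11)(4−8) = (−8)·(−5)·(−7)·(−4) = 1120 ≡ 2, so v_1 = 2^{−1} = 7 (mod 13).
  i = 2 (α = 12): (12−4)(12−9)(12−11)(12−8) = 8·3·1·4 = 96 ≡ 5, so v_2 = 5^{−1} = 8 (mod 13).
  i = 3 (α = 9): (9−4)(9−12)(9−11)(9−8) = 5·(−3)·(−2)·1 = 30 ≡ 4, so v_3 = 4^{−1} = 10 (mod 13).
  i = 4 (α = 11): (11−4)(11−12)(11−9)(11−8) = 7·(−1)·2·3 = −42 ≡ 10, so v_4 = 10^{−1} = 4 (mod 13).
  i = 5 (α = 8): (8−4)(8−12)(8−9)(8−11) = 4·(−4)·(−1)·(−3) = −48 ≡ 4, so v_5 = 4^{−1} = 10 (mod 13).
  v = [7, 8, 10, 4, 10].
Step 2: syndromes of r = [7, 6, 8, 10, 0] (all sums mod 13).
  S_0 = Σ v_i r_i = 7·7 + 8·6 + 10·8 + 4·10 + 10·0 = 217 ≡ 9.
  S_1 = Σ v_i α_i r_i = 7·4·7 + 8·12·6 + 10·9·8 + 4·11·10 + 10·8·0 = 1932 ≡ 8.
  α_i^2 mod 13 = [3, 1, 3, 4, 12].
  S_2 = Σ v_i α_i^2 r_i = 7·3·7 + 8·1·6 + 10·3·8 + 4·4·10 + 10·12·0 = 595 ≡ 10.
  S = (9, 8, 10) ≠ 0, so r is not a codeword (an error is present).
Step 3: locate the error. For a single error e at position i, S_ℓ = v_i·e·α_i^ℓ, so α_err = S_1/S_0.
  S_0^{−1} = 9^{−1} = 3 (mod 13), so α_err = 8·3 = 24 ≡ 11 = α_4. Error position i = 4.
  Consistency check: S_2/S_1 = 10·5 = 50 ≡ 11 = α_err ✓ (single-error assumption holds).
Step 4: error magnitude e = S_0/v_4 = S_0·∏_{j≠4}(α_4 − α_j) = 9·10 = 90 ≡ 12 (mod 13).
Step 5: correct position 4: c_4 = r_4 − e = 10 − 12 ≡ 11 (mod 13). Hence c = [7, 6, 8, 11, 0].
  Check: interpolating c through the α_i gives m(x) = 1 + 8·x (degree < 2) with m(α_i) = c_i for every i, so c is indeed a codeword.


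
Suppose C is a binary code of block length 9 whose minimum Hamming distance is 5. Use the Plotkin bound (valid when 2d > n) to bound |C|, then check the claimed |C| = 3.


Plotkin bound M ≤ 10; given |C| = 3 ≤ bound (satisfied).

Check applicability: 2d = 10, n = 9.
2d − n = 1 > 0, so Plotkin applies.
Compute d/(2d−n) = 5/1 ≈ 5.0000.
⌊d/(2d−n)⌋ = 5.
Plotkin bound: M ≤ 2·5 = 10.
Given |C| = 3, check: satisfied.
This |C| is below the Plotkin bound.


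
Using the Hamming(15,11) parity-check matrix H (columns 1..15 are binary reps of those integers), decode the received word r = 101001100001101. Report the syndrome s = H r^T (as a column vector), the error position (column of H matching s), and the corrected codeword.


s = (1, 1, 0, 1)^T, error position = 13, corrected codeword c = 101001100001001

Compute s = H r^T mod 2 one row at a time:
  s_1 = 0 + 0 + 0 + 0 + 1 + 1 + 0 + 1 = 3 ≡ 1 (mod 2).
  s_2 = 0 + 0 + 1 + 1 + 1 + 1 + 0 + 1 = 5 ≡ 1 (mod 2).
  s_3 = 0 + 1 + 1 + 1 + 0 + 0 + 0 + 1 = 4 ≡ 0 (mod 2).
  s_4 = 1 + 1 + 0 + 1 + 0 + 0 + 1 + 1 = 5 ≡ 1 (mod 2).
s = (1, 1, 0, 1)^T — this equals column 13 of H (binary 1101), so error is at position 13.
Correct: flip bit 13 of r = 101001100001101 to get c = 101001100001001.


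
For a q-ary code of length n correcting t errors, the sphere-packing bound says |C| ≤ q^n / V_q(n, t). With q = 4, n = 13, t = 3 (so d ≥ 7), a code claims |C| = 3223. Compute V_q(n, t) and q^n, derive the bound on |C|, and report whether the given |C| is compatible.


V_q(n, t) = 8464, q^n = 67108864, Hamming bound = 7928, |C| = 3223 ≤ bound (satisfied).

Step 1: Compute V_q(n, t) = Σ_{j=0}^3 C(n, j) (q−1)^j.
  j = 0: C(13,0)·(3)^0 = 1·1 = 1.
  j = 1: C(13,1)·(3)^1 = 13·3 = 39.
  j = 2: C(13,2)·(3)^2 = 78·9 = 702.
  j = 3: C(13,3)·(3)^3 = 286·27 = 7722.
  V_q(n, t) = 1 + 39 + 702 + 7722 = 8464.
Step 2: q^n = 4^13 = 67108864.
Step 3: Hamming bound ⌊q^n / V_q(n,t)⌋ = ⌊67108864/8464⌋ = 7928.
Step 4: Compare |C| = 3223 to 7928: satisfied.
The claimed |C| lies below the Hamming bound.


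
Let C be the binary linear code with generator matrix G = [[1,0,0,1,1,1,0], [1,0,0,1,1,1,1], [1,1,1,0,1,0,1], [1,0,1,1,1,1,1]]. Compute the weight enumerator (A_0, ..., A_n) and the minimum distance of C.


Weight distribution: A_0 = 1, A_1 = 2, A_2 = 1, A_3 = 2, A_4 = 5, A_5 = 4, A_6 = 1. Minimum distance d = 1.

Enumerate all 2^4 = 16 messages m ∈ F_2^4.
For each, compute codeword c = mG in F_2^7, then tally its weight.
  m = 0000 → c = 0000000, weight = 0.
  m = 1000 → c = 1001110, weight = 4.
  m = 0100 → c = 1001111, weight = 5.
  m = 1100 → c = 0000001, weight = 1.
  m = 0010 → c = 1110101, weight = 5.
  m = 1010 → c = 0111011, weight = 5.
  m = 0110 → c = 0111010, weight = 4.
  m = 1110 → c = 1110100, weight = 4.
  m = 0001 → c = 1011111, weight = 6.
  m = 1001 → c = 0010001, weight = 2.
  m = 0101 → c = 0010000, weight = 1.
  m = 1101 → c = 1011110, weight = 5.
  m = 0011 → c = 0101010, weight = 3.
  m = 1011 → c = 1100100, weight = 3.
  m = 0111 → c = 1100101, weight = 4.
  m = 1111 → c = 0101011, weight = 4.
Tally weights:
  weight 0: 1 codewords.
  weight 1: 2 codewords.
  weight 2: 1 codewords.
  weight 3: 2 codewords.
  weight 4: 5 codewords.
  weight 5: 4 codewords.
  weight 6: 1 codewords.
Minimum distance d = smallest w > 0 with A_w > 0 = 1.
Sanity: Σ A_w = 16 = 2^4 = 16 ✓.


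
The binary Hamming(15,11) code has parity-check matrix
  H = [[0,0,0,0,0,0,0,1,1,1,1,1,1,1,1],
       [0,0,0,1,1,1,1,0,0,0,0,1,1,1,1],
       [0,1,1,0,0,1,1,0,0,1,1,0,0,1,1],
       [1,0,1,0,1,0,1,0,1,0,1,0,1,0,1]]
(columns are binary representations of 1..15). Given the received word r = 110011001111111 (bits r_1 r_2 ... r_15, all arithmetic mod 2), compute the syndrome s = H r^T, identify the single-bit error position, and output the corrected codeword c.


s = (1, 0, 0, 0)^T, error position = 8, corrected codeword c = 110011011111111

Compute s = H r^T mod 2 one row at a time:
  s_1 = 0 + 1 + 1 + 1 + 1 + 1 + 1 + 1 = 7 ≡ 1 (mod 2).
  s_2 = 0 + 1 + 1 + 0 + 1 + 1 + 1 + 1 = 6 ≡ 0 (mod 2).
  s_3 = 1 + 0 + 1 + 0 + 1 + 1 + 1 + 1 = 6 ≡ 0 (mod 2).
  s_4 = 1 + 0 + 1 + 0 + 1 + 1 + 1 + 1 = 6 ≡ 0 (mod 2).
s = (1, 0, 0, 0)^T — this equals column 8 of H (binary 1000), so error is at position 8.
Correct: flip bit 8 of r = 110011001111111 to get c = 110011011111111.


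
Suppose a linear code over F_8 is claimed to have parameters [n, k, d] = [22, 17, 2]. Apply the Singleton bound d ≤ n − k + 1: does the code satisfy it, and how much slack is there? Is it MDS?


Singleton RHS = n − k + 1 = 6, slack = 4, bound satisfied, not MDS.

Singleton bound: d ≤ n − k + 1.
Here n = 22, k = 17, so n − k + 1 = 6.
Given d = 2, check d ≤ 6: YES.
Slack = (n − k + 1) − d = 4.
The code is NOT MDS (slack = 4 > 0).
Description: the claimed parameters are [22, 17, 2]_8; such a code would be non-MDS.


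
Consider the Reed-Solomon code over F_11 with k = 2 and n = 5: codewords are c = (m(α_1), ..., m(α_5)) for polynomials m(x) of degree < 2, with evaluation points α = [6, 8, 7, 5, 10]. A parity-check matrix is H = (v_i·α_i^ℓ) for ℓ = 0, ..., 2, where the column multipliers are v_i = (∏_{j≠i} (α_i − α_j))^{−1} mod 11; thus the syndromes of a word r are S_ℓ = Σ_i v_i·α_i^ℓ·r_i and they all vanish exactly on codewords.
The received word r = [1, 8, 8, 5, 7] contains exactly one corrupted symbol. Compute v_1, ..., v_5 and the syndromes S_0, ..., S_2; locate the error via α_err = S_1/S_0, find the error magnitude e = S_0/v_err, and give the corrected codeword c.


S = (7, 1, 8), error at position 2, error magnitude e = 4, c = [1, 4, 8, 5, 7].

Step 1: column multipliers v_i = (∏_{j≠i}(α_i − α_j))^{−1} mod 11.
  i = 1 (α = 6): (6−8)(6−7)(6−5)(6−10) = (−2)·(−1)·1·(−4) = −8 ≡ 3, so v_1 = 3^{−1} = 4 (mod 11).
  i = 2 (α = 8): (8−6)(8−7)(8−5)(8−10) = 2·1·3·(−2) = −12 ≡ 10, so v_2 = 10^{−1} = 10 (mod 11).
  i = 3 (α = 7): (7−6)(7−8)(7−5)(7−10) = 1·(−1)·2·(−3) = 6 ≡ 6, so v_3 = 6^{−1} = 2 (mod 11).
  i = 4 (α = 5): (5−6)(5−8)(5−7)(5−10) = (−1)·(−3)·(−2)·(−5) = 30 ≡ 8, so v_4 = 8^{−1} = 7 (mod 11).
  i = 5 (α = 10): (10−6)(10−8)(10−7)(10−5) = 4·2·3·5 = 120 ≡ 10, so v_5 = 10^{−1} = 10 (mod 11).
  v = [4, 10, 2, 7, 10].
Step 2: syndromes of r = [1, 8, 8, 5, 7] (all sums mod 11).
  S_0 = Σ v_i r_i = 4·1 + 10·8 + 2·8 + 7·5 + 10·7 = 205 ≡ 7.
  S_1 = Σ v_i α_i r_i = 4·6·1 + 10·8·8 + 2·7·8 + 7·5·5 + 10·10·7 = 1651 ≡ 1.
  α_i^2 mod 11 = [3, 9, 5, 3, 1].
  S_2 = Σ v_i α_i^2 r_i = 4·3·1 + 10·9·8 + 2·5·8 + 7·3·5 + 10·1·7 = 987 ≡ 8.
  S = (7, 1, 8) ≠ 0, so r is not a codeword (an error is present).
Step 3: locate the error. For a single error e at position i, S_ℓ = v_i·e·α_i^ℓ, so α_err = S_1/S_0.
  S_0^{−1} = 7^{−1} = 8 (mod 11), so α_err = 1·8 = 8 ≡ 8 = α_2. Error position i = 2.
  Consistency check: S_2/S_1 = 8·1 = 8 ≡ 8 = α_err ✓ (single-error assumption holds).
Step 4: error magnitude e = S_0/v_2 = S_0·∏_{j≠2}(α_2 − α_j) = 7·10 = 70 ≡ 4 (mod 11).
Step 5: correct position 2: c_2 = r_2 − e = 8 − 4 ≡ 4 (mod 11). Hence c = [1, 4, 8, 5, 7].
  Check: interpolating c through the α_i gives m(x) = 3 + 7·x (degree < 2) with m(α_i) = c_i for every i, so c is indeed a codeword.


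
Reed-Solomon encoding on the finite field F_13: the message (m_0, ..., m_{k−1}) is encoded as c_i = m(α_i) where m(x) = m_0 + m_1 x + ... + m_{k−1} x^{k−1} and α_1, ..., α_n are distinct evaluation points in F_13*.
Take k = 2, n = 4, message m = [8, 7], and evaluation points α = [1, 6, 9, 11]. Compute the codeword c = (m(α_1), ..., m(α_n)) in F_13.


c = [2, 11, 6, 7]

Message polynomial: m(x) = 8 + 7·x (mod 13).
For each evaluation point α_i, compute m(α_i) mod 13:
  α_1 = 1: Horner steps 7 → 2, so m(1) = 2.
  α_2 = 6: Horner steps 7 → 11, so m(6) = 11.
  α_3 = 9: Horner steps 7 → 6, so m(9) = 6.
  α_4 = 11: Horner steps 7 → 7, so m(11) = 7.
Codeword c = [2, 11, 6, 7] ∈ F_13^4.


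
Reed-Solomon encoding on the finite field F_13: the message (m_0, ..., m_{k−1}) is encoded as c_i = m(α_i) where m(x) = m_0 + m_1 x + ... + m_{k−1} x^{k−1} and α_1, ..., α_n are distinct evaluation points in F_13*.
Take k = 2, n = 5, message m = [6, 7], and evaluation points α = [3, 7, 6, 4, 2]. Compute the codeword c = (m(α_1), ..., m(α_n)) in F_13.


c = [1, 3, 9, 8, 7]

Message polynomial: m(x) = 6 + 7·x (mod 13).
For each evaluation point α_i, compute m(α_i) mod 13:
  α_1 = 3: Horner steps 7 → 1, so m(3) = 1.
  α_2 = 7: Horner steps 7 → 3, so m(7) = 3.
  α_3 = 6: Horner steps 7 → 9, so m(6) = 9.
  α_4 = 4: Horner steps 7 → 8, so m(4) = 8.
  α_5 = 2: Horner steps 7 → 7, so m(2) = 7.
Codeword c = [1, 3, 9, 8, 7] ∈ F_13^5.
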